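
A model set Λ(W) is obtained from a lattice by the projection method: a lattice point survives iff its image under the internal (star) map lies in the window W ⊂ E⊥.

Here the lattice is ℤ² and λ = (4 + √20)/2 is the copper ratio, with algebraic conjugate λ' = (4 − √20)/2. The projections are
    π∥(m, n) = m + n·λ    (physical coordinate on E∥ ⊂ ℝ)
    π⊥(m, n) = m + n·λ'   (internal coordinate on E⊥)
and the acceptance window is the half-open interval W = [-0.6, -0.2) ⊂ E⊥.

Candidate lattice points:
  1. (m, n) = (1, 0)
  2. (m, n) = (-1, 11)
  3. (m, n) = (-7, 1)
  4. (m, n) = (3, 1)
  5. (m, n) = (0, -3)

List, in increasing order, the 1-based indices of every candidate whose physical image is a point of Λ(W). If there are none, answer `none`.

none

Compute λ' = (4−√20)/2 = -0.23607, so π⊥(m,n) = m -0.23607·n.
[1] lift (1,0): star map gives 1.00000; window check -0.6 ≤ 1.00000 < -0.2 is false → out
[2] lift (-1,11): star map gives -3.59675; window check -0.6 ≤ -3.59675 < -0.2 is false → out
[3] lift (-7,1): star map gives -7.23607; window check -0.6 ≤ -7.23607 < -0.2 is false → out
[4] lift (3,1): star map gives 2.76393; window check -0.6 ≤ 2.76393 < -0.2 is false → out
[5] lift (0,-3): star map gives 0.70820; window check -0.6 ≤ 0.70820 < -0.2 is false → out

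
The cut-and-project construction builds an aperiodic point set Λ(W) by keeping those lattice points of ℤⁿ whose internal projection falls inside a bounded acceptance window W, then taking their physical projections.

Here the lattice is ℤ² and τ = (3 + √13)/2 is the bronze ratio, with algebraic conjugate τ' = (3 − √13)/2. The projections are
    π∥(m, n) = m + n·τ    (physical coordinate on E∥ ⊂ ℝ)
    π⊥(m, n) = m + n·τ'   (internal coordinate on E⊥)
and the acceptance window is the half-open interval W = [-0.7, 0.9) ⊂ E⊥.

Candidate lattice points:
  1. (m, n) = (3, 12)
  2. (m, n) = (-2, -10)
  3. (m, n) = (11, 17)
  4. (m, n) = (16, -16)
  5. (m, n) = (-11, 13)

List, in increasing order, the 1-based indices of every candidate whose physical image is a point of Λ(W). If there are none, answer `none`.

1

Compute τ' = (3−√13)/2 = -0.3028, so π⊥(m,n) = m -0.3028·n.
#1 (3,12): internal coord 3 + (12)·τ' = -0.6333; -0.6333 ∈ [-0.7, 0.9) → IN Λ
#2 (-2,-10): internal coord -2 + (-10)·τ' = +1.0278; +1.0278 ∉ [-0.7, 0.9) → out
#3 (11,17): internal coord 11 + (17)·τ' = +5.8528; +5.8528 ∉ [-0.7, 0.9) → out
#4 (16,-16): internal coord 16 + (-16)·τ' = +20.8444; +20.8444 ∉ [-0.7, 0.9) → out
#5 (-11,13): internal coord -11 + (13)·τ' = -14.9361; -14.9361 ∉ [-0.7, 0.9) → out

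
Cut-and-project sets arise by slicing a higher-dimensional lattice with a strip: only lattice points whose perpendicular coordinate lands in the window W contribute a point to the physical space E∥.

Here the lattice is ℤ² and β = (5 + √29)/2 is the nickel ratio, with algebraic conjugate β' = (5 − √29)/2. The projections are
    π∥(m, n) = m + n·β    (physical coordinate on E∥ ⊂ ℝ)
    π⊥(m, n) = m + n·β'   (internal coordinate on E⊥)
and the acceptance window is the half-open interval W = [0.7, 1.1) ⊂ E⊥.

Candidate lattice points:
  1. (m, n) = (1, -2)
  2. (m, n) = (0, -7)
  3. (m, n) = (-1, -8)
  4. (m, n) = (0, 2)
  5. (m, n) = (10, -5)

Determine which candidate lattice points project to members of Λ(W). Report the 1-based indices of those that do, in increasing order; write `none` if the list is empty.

none

Numerically β ≈ 5.192582 and β' = −1/β ≈ -0.192582.
#1 (1,-2): internal coord 1 + (-2)·β' = +1.385165; +1.385165 ∉ [0.7, 1.1) → out
#2 (0,-7): internal coord 0 + (-7)·β' = +1.348077; +1.348077 ∉ [0.7, 1.1) → out
#3 (-1,-8): internal coord -1 + (-8)·β' = +0.540659; +0.540659 ∉ [0.7, 1.1) → out
#4 (0,2): internal coord 0 + (2)·β' = -0.385165; -0.385165 ∉ [0.7, 1.1) → out
#5 (10,-5): internal coord 10 + (-5)·β' = +10.962912; +10.962912 ∉ [0.7, 1.1) → out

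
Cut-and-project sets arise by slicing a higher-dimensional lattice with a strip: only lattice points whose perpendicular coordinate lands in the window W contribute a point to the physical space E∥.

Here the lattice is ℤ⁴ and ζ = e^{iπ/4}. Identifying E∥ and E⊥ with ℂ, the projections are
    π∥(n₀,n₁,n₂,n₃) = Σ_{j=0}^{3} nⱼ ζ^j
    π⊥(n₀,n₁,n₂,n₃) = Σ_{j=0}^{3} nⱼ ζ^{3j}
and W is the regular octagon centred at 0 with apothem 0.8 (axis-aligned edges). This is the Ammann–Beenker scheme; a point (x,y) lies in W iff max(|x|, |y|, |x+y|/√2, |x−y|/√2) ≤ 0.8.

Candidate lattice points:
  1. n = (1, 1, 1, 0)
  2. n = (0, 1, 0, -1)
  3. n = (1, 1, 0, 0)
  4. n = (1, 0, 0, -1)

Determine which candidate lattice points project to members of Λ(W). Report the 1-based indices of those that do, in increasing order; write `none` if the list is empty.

1, 3, 4

With ζ = e^{iπ/4} the internal vectors are ζ^0,ζ^3,ζ^6,ζ^9.
#1 (1, 1, 1, 0): internal (0.29289, -0.29289); octagon support 0.41421 vs apothem 0.8 → ∈ W
#2 (0, 1, 0, -1): internal (-1.41421, 0.00000); octagon support 1.41421 vs apothem 0.8 → ∉ W
#3 (1, 1, 0, 0): internal (0.29289, 0.70711); octagon support 0.70711 vs apothem 0.8 → ∈ W
#4 (1, 0, 0, -1): internal (0.29289, -0.70711); octagon support 0.70711 vs apothem 0.8 → ∈ W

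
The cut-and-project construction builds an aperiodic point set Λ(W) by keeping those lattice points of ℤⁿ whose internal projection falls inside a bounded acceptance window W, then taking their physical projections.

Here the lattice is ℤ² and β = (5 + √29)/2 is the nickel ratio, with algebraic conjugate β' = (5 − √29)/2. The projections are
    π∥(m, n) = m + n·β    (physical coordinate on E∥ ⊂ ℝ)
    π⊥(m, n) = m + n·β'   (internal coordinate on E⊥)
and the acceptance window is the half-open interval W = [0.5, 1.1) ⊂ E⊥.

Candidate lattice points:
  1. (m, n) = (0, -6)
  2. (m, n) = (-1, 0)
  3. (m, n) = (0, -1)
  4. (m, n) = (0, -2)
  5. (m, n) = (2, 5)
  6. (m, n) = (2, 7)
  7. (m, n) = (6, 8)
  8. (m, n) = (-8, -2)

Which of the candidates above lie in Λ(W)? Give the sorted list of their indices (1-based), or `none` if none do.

Numerically β ≈ 5.192582 and β' = −1/β ≈ -0.192582.
[1] lift (0,-6): star map gives 1.155494; window check 0.5 ≤ 1.155494 < 1.1 is false → out
[2] lift (-1,0): star map gives -1.000000; window check 0.5 ≤ -1.000000 < 1.1 is false → out
[3] lift (0,-1): star map gives 0.192582; window check 0.5 ≤ 0.192582 < 1.1 is false → out
[4] lift (0,-2): star map gives 0.385165; window check 0.5 ≤ 0.385165 < 1.1 is false → out
[5] lift (2,5): star map gives 1.037088; window check 0.5 ≤ 1.037088 < 1.1 is true → IN Λ
[6] lift (2,7): star map gives 0.651923; window check 0.5 ≤ 0.651923 < 1.1 is true → IN Λ
[7] lift (6,8): star map gives 4.459341; window check 0.5 ≤ 4.459341 < 1.1 is false → out
[8] lift (-8,-2): star map gives -7.614835; window check 0.5 ≤ -7.614835 < 1.1 is false → out

5, 6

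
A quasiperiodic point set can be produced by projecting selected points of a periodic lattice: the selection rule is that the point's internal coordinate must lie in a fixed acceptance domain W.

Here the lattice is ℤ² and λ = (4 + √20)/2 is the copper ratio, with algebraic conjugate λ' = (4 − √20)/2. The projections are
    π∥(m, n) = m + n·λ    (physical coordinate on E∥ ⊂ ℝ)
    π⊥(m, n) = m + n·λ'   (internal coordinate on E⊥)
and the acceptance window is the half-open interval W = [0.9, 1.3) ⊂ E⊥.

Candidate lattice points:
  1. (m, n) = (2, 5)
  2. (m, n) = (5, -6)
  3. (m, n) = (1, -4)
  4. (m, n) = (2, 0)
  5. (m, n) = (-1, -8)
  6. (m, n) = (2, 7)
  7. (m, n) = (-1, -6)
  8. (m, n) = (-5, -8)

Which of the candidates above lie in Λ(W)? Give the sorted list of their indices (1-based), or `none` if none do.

none

Compute λ' = (4−√20)/2 = -0.23607, so π⊥(m,n) = m -0.23607·n.
candidate 1: (m,n)=(2,5) → π∥ = 2+5·λ ≈ 23.18034, π⊥ = 2+5·λ' ≈ 0.81966 ∉ [0.9, 1.3) ⇒ out
candidate 2: (m,n)=(5,-6) → π∥ = 5-6·λ ≈ -20.41641, π⊥ = 5-6·λ' ≈ 6.41641 ∉ [0.9, 1.3) ⇒ out
candidate 3: (m,n)=(1,-4) → π∥ = 1-4·λ ≈ -15.94427, π⊥ = 1-4·λ' ≈ 1.94427 ∉ [0.9, 1.3) ⇒ out
candidate 4: (m,n)=(2,0) → π∥ = 2+0·λ ≈ 2.00000, π⊥ = 2+0·λ' ≈ 2.00000 ∉ [0.9, 1.3) ⇒ out
candidate 5: (m,n)=(-1,-8) → π∥ = -1-8·λ ≈ -34.88854, π⊥ = -1-8·λ' ≈ 0.88854 ∉ [0.9, 1.3) ⇒ out
candidate 6: (m,n)=(2,7) → π∥ = 2+7·λ ≈ 31.65248, π⊥ = 2+7·λ' ≈ 0.34752 ∉ [0.9, 1.3) ⇒ out
candidate 7: (m,n)=(-1,-6) → π∥ = -1-6·λ ≈ -26.41641, π⊥ = -1-6·λ' ≈ 0.41641 ∉ [0.9, 1.3) ⇒ out
candidate 8: (m,n)=(-5,-8) → π∥ = -5-8·λ ≈ -38.88854, π⊥ = -5-8·λ' ≈ -3.11146 ∉ [0.9, 1.3) ⇒ out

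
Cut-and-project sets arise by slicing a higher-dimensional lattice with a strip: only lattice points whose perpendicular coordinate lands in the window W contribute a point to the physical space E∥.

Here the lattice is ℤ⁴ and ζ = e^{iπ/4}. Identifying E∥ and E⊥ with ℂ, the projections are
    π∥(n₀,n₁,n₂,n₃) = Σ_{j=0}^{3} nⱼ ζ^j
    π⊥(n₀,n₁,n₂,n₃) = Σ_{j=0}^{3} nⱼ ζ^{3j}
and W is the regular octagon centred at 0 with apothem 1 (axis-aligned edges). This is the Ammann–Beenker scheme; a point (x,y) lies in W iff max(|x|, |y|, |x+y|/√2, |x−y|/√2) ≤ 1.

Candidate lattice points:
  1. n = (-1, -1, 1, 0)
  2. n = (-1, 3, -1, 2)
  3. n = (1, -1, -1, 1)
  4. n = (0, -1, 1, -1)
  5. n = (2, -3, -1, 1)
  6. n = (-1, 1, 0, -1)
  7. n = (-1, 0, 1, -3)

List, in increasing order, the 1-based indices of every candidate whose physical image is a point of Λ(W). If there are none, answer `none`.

Internal map: ζ^{3j} for j=0..3 gives (1,0), (−√2/2,√2/2), (0,−1), (√2/2,√2/2).
candidate 1: n = (-1, -1, 1, 0) → π⊥ ≈ (-0.292893, -1.707107); max(|x|,|y|,|x±y|/√2) = 1.707107 > 1 ⇒ ∉ W
candidate 2: n = (-1, 3, -1, 2) → π⊥ ≈ (-1.707107, +4.535534); max(|x|,|y|,|x±y|/√2) = 4.535534 > 1 ⇒ ∉ W
candidate 3: n = (1, -1, -1, 1) → π⊥ ≈ (+2.414214, +1.000000); max(|x|,|y|,|x±y|/√2) = 2.414214 > 1 ⇒ ∉ W
candidate 4: n = (0, -1, 1, -1) → π⊥ ≈ (+0.000000, -2.414214); max(|x|,|y|,|x±y|/√2) = 2.414214 > 1 ⇒ ∉ W
candidate 5: n = (2, -3, -1, 1) → π⊥ ≈ (+4.828427, -0.414214); max(|x|,|y|,|x±y|/√2) = 4.828427 > 1 ⇒ ∉ W
candidate 6: n = (-1, 1, 0, -1) → π⊥ ≈ (-2.414214, +0.000000); max(|x|,|y|,|x±y|/√2) = 2.414214 > 1 ⇒ ∉ W
candidate 7: n = (-1, 0, 1, -3) → π⊥ ≈ (-3.121320, -3.121320); max(|x|,|y|,|x±y|/√2) = 4.414214 > 1 ⇒ ∉ W

none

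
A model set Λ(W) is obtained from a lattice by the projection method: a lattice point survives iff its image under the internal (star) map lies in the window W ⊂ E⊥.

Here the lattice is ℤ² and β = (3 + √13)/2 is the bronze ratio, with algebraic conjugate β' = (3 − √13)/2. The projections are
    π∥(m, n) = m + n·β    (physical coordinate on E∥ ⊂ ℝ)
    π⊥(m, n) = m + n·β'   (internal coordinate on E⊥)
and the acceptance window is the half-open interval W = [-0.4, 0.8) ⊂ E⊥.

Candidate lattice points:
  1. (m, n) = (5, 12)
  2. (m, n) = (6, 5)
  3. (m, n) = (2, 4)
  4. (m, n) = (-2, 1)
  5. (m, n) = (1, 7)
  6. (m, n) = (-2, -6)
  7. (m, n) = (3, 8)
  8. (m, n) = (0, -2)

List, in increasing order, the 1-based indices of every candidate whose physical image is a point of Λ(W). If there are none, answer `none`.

Compute β' = (3−√13)/2 = -0.302776, so π⊥(m,n) = m -0.302776·n.
candidate 1: (m,n)=(5,12) → π∥ = 5+12·β ≈ 44.633308, π⊥ = 5+12·β' ≈ 1.366692 ∉ [-0.4, 0.8) ⇒ out
candidate 2: (m,n)=(6,5) → π∥ = 6+5·β ≈ 22.513878, π⊥ = 6+5·β' ≈ 4.486122 ∉ [-0.4, 0.8) ⇒ out
candidate 3: (m,n)=(2,4) → π∥ = 2+4·β ≈ 15.211103, π⊥ = 2+4·β' ≈ 0.788897 ∈ [-0.4, 0.8) ⇒ IN Λ
candidate 4: (m,n)=(-2,1) → π∥ = -2+1·β ≈ 1.302776, π⊥ = -2+1·β' ≈ -2.302776 ∉ [-0.4, 0.8) ⇒ out
candidate 5: (m,n)=(1,7) → π∥ = 1+7·β ≈ 24.119429, π⊥ = 1+7·β' ≈ -1.119429 ∉ [-0.4, 0.8) ⇒ out
candidate 6: (m,n)=(-2,-6) → π∥ = -2-6·β ≈ -21.816654, π⊥ = -2-6·β' ≈ -0.183346 ∈ [-0.4, 0.8) ⇒ IN Λ
candidate 7: (m,n)=(3,8) → π∥ = 3+8·β ≈ 29.422205, π⊥ = 3+8·β' ≈ 0.577795 ∈ [-0.4, 0.8) ⇒ IN Λ
candidate 8: (m,n)=(0,-2) → π∥ = 0-2·β ≈ -6.605551, π⊥ = 0-2·β' ≈ 0.605551 ∈ [-0.4, 0.8) ⇒ IN Λ

3, 6, 7, 8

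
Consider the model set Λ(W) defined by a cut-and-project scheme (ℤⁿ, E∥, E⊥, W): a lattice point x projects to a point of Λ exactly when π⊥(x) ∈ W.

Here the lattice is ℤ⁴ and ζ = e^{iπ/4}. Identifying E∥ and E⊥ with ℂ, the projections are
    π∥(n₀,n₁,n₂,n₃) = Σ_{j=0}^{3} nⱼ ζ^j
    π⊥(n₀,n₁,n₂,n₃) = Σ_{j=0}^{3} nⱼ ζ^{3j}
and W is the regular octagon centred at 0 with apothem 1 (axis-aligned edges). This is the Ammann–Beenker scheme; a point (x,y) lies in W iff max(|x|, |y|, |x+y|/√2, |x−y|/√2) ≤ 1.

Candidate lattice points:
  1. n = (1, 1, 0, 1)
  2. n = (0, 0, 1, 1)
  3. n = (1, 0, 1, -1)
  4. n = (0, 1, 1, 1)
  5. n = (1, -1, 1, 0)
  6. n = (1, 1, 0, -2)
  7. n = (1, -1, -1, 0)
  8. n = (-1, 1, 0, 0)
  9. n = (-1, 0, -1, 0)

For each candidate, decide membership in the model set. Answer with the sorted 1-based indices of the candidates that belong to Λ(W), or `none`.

2, 4

π⊥(n) = n₀ + n₁ζ³ + n₂ζ⁶ + n₃ζ⁹ where ζ = e^{iπ/4}.
candidate 1: n = (1, 1, 0, 1) → π⊥ ≈ (+1.00000, +1.41421); max(|x|,|y|,|x±y|/√2) = 1.70711 > 1 ⇒ ∉ W
candidate 2: n = (0, 0, 1, 1) → π⊥ ≈ (+0.70711, -0.29289); max(|x|,|y|,|x±y|/√2) = 0.70711 ≤ 1 ⇒ ∈ W
candidate 3: n = (1, 0, 1, -1) → π⊥ ≈ (+0.29289, -1.70711); max(|x|,|y|,|x±y|/√2) = 1.70711 > 1 ⇒ ∉ W
candidate 4: n = (0, 1, 1, 1) → π⊥ ≈ (+0.00000, +0.41421); max(|x|,|y|,|x±y|/√2) = 0.41421 ≤ 1 ⇒ ∈ W
candidate 5: n = (1, -1, 1, 0) → π⊥ ≈ (+1.70711, -1.70711); max(|x|,|y|,|x±y|/√2) = 2.41421 > 1 ⇒ ∉ W
candidate 6: n = (1, 1, 0, -2) → π⊥ ≈ (-1.12132, -0.70711); max(|x|,|y|,|x±y|/√2) = 1.29289 > 1 ⇒ ∉ W
candidate 7: n = (1, -1, -1, 0) → π⊥ ≈ (+1.70711, +0.29289); max(|x|,|y|,|x±y|/√2) = 1.70711 > 1 ⇒ ∉ W
candidate 8: n = (-1, 1, 0, 0) → π⊥ ≈ (-1.70711, +0.70711); max(|x|,|y|,|x±y|/√2) = 1.70711 > 1 ⇒ ∉ W
candidate 9: n = (-1, 0, -1, 0) → π⊥ ≈ (-1.00000, +1.00000); max(|x|,|y|,|x±y|/√2) = 1.41421 > 1 ⇒ ∉ W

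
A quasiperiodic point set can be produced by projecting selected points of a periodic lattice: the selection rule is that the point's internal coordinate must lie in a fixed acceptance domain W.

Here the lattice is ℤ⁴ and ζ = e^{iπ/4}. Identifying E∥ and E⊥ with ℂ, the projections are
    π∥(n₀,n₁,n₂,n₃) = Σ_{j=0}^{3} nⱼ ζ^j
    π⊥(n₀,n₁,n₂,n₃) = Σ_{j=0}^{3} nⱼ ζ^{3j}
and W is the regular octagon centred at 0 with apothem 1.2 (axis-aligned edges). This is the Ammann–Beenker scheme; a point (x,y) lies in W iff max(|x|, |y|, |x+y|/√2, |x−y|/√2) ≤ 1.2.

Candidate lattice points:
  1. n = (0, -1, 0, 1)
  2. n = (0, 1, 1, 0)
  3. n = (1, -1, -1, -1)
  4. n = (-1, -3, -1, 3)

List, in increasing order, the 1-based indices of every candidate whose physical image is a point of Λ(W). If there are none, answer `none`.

With ζ = e^{iπ/4} the internal vectors are ζ^0,ζ^3,ζ^6,ζ^9.
candidate 1: n = (0, -1, 0, 1) → π⊥ ≈ (+1.41421, +0.00000); max(|x|,|y|,|x±y|/√2) = 1.41421 > 1.2 ⇒ ∉ W
candidate 2: n = (0, 1, 1, 0) → π⊥ ≈ (-0.70711, -0.29289); max(|x|,|y|,|x±y|/√2) = 0.70711 ≤ 1.2 ⇒ ∈ W
candidate 3: n = (1, -1, -1, -1) → π⊥ ≈ (+1.00000, -0.41421); max(|x|,|y|,|x±y|/√2) = 1.00000 ≤ 1.2 ⇒ ∈ W
candidate 4: n = (-1, -3, -1, 3) → π⊥ ≈ (+3.24264, +1.00000); max(|x|,|y|,|x±y|/√2) = 3.24264 > 1.2 ⇒ ∉ W

2, 3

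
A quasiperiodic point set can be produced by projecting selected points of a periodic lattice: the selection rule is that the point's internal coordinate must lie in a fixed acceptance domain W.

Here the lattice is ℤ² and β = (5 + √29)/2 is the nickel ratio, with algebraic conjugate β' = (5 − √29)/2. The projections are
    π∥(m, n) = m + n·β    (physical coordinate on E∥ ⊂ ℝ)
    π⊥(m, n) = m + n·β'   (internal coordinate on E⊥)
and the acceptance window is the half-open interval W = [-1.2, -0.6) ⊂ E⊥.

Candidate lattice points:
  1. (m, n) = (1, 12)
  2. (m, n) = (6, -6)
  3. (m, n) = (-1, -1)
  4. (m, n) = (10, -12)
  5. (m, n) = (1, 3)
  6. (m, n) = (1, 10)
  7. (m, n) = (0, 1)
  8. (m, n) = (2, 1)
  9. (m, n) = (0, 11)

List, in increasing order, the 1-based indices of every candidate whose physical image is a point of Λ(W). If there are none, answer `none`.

Numerically β ≈ 5.192582 and β' = −1/β ≈ -0.192582.
candidate 1: (m,n)=(1,12) → π∥ = 1+12·β ≈ 63.310989, π⊥ = 1+12·β' ≈ -1.310989 ∉ [-1.2, -0.6) ⇒ out
candidate 2: (m,n)=(6,-6) → π∥ = 6-6·β ≈ -25.155494, π⊥ = 6-6·β' ≈ 7.155494 ∉ [-1.2, -0.6) ⇒ out
candidate 3: (m,n)=(-1,-1) → π∥ = -1-1·β ≈ -6.192582, π⊥ = -1-1·β' ≈ -0.807418 ∈ [-1.2, -0.6) ⇒ IN Λ
candidate 4: (m,n)=(10,-12) → π∥ = 10-12·β ≈ -52.310989, π⊥ = 10-12·β' ≈ 12.310989 ∉ [-1.2, -0.6) ⇒ out
candidate 5: (m,n)=(1,3) → π∥ = 1+3·β ≈ 16.577747, π⊥ = 1+3·β' ≈ 0.422253 ∉ [-1.2, -0.6) ⇒ out
candidate 6: (m,n)=(1,10) → π∥ = 1+10·β ≈ 52.925824, π⊥ = 1+10·β' ≈ -0.925824 ∈ [-1.2, -0.6) ⇒ IN Λ
candidate 7: (m,n)=(0,1) → π∥ = 0+1·β ≈ 5.192582, π⊥ = 0+1·β' ≈ -0.192582 ∉ [-1.2, -0.6) ⇒ out
candidate 8: (m,n)=(2,1) → π∥ = 2+1·β ≈ 7.192582, π⊥ = 2+1·β' ≈ 1.807418 ∉ [-1.2, -0.6) ⇒ out
candidate 9: (m,n)=(0,11) → π∥ = 0+11·β ≈ 57.118406, π⊥ = 0+11·β' ≈ -2.118406 ∉ [-1.2, -0.6) ⇒ out

3, 6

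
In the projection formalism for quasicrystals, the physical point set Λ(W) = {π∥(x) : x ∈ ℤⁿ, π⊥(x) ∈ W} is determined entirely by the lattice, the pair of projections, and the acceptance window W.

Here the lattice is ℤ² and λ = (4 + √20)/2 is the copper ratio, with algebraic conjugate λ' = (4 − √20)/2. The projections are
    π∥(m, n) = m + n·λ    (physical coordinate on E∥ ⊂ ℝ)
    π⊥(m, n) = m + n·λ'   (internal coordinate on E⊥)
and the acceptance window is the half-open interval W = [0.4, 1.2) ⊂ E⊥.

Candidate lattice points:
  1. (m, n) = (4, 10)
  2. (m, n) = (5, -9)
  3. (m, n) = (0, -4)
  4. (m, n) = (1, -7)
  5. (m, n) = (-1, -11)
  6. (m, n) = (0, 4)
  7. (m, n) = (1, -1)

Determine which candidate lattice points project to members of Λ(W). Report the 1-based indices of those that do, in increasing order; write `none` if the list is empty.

3

Compute λ' = (4−√20)/2 = -0.236068, so π⊥(m,n) = m -0.236068·n.
candidate 1: (m,n)=(4,10) → π∥ = 4+10·λ ≈ 46.360680, π⊥ = 4+10·λ' ≈ 1.639320 ∉ [0.4, 1.2) ⇒ out
candidate 2: (m,n)=(5,-9) → π∥ = 5-9·λ ≈ -33.124612, π⊥ = 5-9·λ' ≈ 7.124612 ∉ [0.4, 1.2) ⇒ out
candidate 3: (m,n)=(0,-4) → π∥ = 0-4·λ ≈ -16.944272, π⊥ = 0-4·λ' ≈ 0.944272 ∈ [0.4, 1.2) ⇒ IN Λ
candidate 4: (m,n)=(1,-7) → π∥ = 1-7·λ ≈ -28.652476, π⊥ = 1-7·λ' ≈ 2.652476 ∉ [0.4, 1.2) ⇒ out
candidate 5: (m,n)=(-1,-11) → π∥ = -1-11·λ ≈ -47.596748, π⊥ = -1-11·λ' ≈ 1.596748 ∉ [0.4, 1.2) ⇒ out
candidate 6: (m,n)=(0,4) → π∥ = 0+4·λ ≈ 16.944272, π⊥ = 0+4·λ' ≈ -0.944272 ∉ [0.4, 1.2) ⇒ out
candidate 7: (m,n)=(1,-1) → π∥ = 1-1·λ ≈ -3.236068, π⊥ = 1-1·λ' ≈ 1.236068 ∉ [0.4, 1.2) ⇒ out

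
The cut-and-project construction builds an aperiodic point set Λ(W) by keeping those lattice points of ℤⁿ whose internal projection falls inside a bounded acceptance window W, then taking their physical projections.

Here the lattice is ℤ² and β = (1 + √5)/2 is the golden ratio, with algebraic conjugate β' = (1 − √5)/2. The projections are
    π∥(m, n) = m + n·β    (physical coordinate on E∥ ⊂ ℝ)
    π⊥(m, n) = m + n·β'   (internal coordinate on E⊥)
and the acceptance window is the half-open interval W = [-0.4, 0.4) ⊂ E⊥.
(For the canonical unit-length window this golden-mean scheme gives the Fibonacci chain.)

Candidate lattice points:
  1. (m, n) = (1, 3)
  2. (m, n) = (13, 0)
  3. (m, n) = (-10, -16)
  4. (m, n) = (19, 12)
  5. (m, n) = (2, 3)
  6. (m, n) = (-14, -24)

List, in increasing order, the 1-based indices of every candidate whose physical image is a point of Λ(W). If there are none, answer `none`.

3, 5

Compute β' = (1−√5)/2 = -0.6180, so π⊥(m,n) = m -0.6180·n.
[1] lift (1,3): star map gives -0.8541; window check -0.4 ≤ -0.8541 < 0.4 is false → out
[2] lift (13,0): star map gives 13.0000; window check -0.4 ≤ 13.0000 < 0.4 is false → out
[3] lift (-10,-16): star map gives -0.1115; window check -0.4 ≤ -0.1115 < 0.4 is true → IN Λ
[4] lift (19,12): star map gives 11.5836; window check -0.4 ≤ 11.5836 < 0.4 is false → out
[5] lift (2,3): star map gives 0.1459; window check -0.4 ≤ 0.1459 < 0.4 is true → IN Λ
[6] lift (-14,-24): star map gives 0.8328; window check -0.4 ≤ 0.8328 < 0.4 is false → out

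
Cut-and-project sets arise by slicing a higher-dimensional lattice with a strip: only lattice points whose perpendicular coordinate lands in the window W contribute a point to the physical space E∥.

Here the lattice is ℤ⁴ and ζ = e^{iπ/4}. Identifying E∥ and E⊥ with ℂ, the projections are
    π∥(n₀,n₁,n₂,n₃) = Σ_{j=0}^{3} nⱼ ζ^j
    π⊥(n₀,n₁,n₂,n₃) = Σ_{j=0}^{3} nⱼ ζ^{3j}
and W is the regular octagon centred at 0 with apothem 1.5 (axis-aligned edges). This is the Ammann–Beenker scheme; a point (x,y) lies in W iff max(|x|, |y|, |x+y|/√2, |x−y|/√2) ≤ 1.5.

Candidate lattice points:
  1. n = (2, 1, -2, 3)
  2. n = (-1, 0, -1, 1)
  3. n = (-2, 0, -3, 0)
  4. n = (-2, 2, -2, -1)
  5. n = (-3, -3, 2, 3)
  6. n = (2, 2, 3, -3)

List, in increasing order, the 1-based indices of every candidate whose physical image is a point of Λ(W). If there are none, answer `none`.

none

With ζ = e^{iπ/4} the internal vectors are ζ^0,ζ^3,ζ^6,ζ^9.
#1 (2, 1, -2, 3): internal (3.4142, 4.8284); octagon support 5.8284 vs apothem 1.5 → ∉ W
#2 (-1, 0, -1, 1): internal (-0.2929, 1.7071); octagon support 1.7071 vs apothem 1.5 → ∉ W
#3 (-2, 0, -3, 0): internal (-2.0000, 3.0000); octagon support 3.5355 vs apothem 1.5 → ∉ W
#4 (-2, 2, -2, -1): internal (-4.1213, 2.7071); octagon support 4.8284 vs apothem 1.5 → ∉ W
#5 (-3, -3, 2, 3): internal (1.2426, -2.0000); octagon support 2.2929 vs apothem 1.5 → ∉ W
#6 (2, 2, 3, -3): internal (-1.5355, -3.7071); octagon support 3.7071 vs apothem 1.5 → ∉ W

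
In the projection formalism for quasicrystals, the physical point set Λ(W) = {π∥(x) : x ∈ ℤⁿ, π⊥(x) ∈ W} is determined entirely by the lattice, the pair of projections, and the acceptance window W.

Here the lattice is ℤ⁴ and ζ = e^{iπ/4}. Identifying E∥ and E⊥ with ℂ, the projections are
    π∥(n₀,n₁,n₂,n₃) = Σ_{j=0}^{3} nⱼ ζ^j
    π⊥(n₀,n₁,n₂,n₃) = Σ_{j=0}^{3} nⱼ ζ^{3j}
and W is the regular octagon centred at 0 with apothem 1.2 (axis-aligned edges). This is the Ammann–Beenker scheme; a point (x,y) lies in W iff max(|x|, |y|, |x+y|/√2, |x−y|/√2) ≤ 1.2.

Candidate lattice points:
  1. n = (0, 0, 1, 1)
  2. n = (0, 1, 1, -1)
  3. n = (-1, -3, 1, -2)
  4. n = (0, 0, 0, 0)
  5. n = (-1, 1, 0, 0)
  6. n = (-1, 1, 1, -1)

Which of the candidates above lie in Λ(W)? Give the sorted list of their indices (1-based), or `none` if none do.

1, 4

π⊥(n) = n₀ + n₁ζ³ + n₂ζ⁶ + n₃ζ⁹ where ζ = e^{iπ/4}.
candidate 1: n = (0, 0, 1, 1) → π⊥ ≈ (+0.70711, -0.29289); max(|x|,|y|,|x±y|/√2) = 0.70711 ≤ 1.2 ⇒ ∈ W
candidate 2: n = (0, 1, 1, -1) → π⊥ ≈ (-1.41421, -1.00000); max(|x|,|y|,|x±y|/√2) = 1.70711 > 1.2 ⇒ ∉ W
candidate 3: n = (-1, -3, 1, -2) → π⊥ ≈ (-0.29289, -4.53553); max(|x|,|y|,|x±y|/√2) = 4.53553 > 1.2 ⇒ ∉ W
candidate 4: n = (0, 0, 0, 0) → π⊥ ≈ (+0.00000, +0.00000); max(|x|,|y|,|x±y|/√2) = 0.00000 ≤ 1.2 ⇒ ∈ W
candidate 5: n = (-1, 1, 0, 0) → π⊥ ≈ (-1.70711, +0.70711); max(|x|,|y|,|x±y|/√2) = 1.70711 > 1.2 ⇒ ∉ W
candidate 6: n = (-1, 1, 1, -1) → π⊥ ≈ (-2.41421, -1.00000); max(|x|,|y|,|x±y|/√2) = 2.41421 > 1.2 ⇒ ∉ W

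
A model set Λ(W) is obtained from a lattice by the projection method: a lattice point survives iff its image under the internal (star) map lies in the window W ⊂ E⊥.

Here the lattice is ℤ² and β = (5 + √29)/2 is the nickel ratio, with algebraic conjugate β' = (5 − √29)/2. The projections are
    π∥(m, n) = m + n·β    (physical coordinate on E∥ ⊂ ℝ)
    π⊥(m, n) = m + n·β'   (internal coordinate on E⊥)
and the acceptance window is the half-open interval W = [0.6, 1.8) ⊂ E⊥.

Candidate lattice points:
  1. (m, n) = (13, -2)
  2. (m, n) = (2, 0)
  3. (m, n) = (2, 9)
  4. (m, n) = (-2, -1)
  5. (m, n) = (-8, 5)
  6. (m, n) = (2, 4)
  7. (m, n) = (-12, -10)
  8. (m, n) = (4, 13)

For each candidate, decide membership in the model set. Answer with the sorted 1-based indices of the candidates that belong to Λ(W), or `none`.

Numerically β ≈ 5.1926 and β' = −1/β ≈ -0.1926.
#1 (13,-2): internal coord 13 + (-2)·β' = +13.3852; +13.3852 ∉ [0.6, 1.8) → out
#2 (2,0): internal coord 2 + (0)·β' = +2.0000; +2.0000 ∉ [0.6, 1.8) → out
#3 (2,9): internal coord 2 + (9)·β' = +0.2668; +0.2668 ∉ [0.6, 1.8) → out
#4 (-2,-1): internal coord -2 + (-1)·β' = -1.8074; -1.8074 ∉ [0.6, 1.8) → out
#5 (-8,5): internal coord -8 + (5)·β' = -8.9629; -8.9629 ∉ [0.6, 1.8) → out
#6 (2,4): internal coord 2 + (4)·β' = +1.2297; +1.2297 ∈ [0.6, 1.8) → IN Λ
#7 (-12,-10): internal coord -12 + (-10)·β' = -10.0742; -10.0742 ∉ [0.6, 1.8) → out
#8 (4,13): internal coord 4 + (13)·β' = +1.4964; +1.4964 ∈ [0.6, 1.8) → IN Λ

6, 8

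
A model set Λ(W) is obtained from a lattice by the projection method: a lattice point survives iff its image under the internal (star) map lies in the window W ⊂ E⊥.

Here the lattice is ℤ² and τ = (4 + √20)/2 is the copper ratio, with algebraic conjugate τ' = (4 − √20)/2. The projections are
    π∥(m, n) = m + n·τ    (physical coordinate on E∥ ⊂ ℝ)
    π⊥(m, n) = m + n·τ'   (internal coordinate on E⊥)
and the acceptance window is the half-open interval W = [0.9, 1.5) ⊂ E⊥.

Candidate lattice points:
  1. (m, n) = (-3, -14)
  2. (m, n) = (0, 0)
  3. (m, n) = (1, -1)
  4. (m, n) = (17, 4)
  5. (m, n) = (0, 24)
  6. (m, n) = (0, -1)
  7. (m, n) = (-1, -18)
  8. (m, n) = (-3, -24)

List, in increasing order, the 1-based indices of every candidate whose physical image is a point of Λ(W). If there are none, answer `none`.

3

Compute τ' = (4−√20)/2 = -0.2361, so π⊥(m,n) = m -0.2361·n.
#1 (-3,-14): internal coord -3 + (-14)·τ' = +0.3050; +0.3050 ∉ [0.9, 1.5) → out
#2 (0,0): internal coord 0 + (0)·τ' = +0.0000; +0.0000 ∉ [0.9, 1.5) → out
#3 (1,-1): internal coord 1 + (-1)·τ' = +1.2361; +1.2361 ∈ [0.9, 1.5) → IN Λ
#4 (17,4): internal coord 17 + (4)·τ' = +16.0557; +16.0557 ∉ [0.9, 1.5) → out
#5 (0,24): internal coord 0 + (24)·τ' = -5.6656; -5.6656 ∉ [0.9, 1.5) → out
#6 (0,-1): internal coord 0 + (-1)·τ' = +0.2361; +0.2361 ∉ [0.9, 1.5) → out
#7 (-1,-18): internal coord -1 + (-18)·τ' = +3.2492; +3.2492 ∉ [0.9, 1.5) → out
#8 (-3,-24): internal coord -3 + (-24)·τ' = +2.6656; +2.6656 ∉ [0.9, 1.5) → out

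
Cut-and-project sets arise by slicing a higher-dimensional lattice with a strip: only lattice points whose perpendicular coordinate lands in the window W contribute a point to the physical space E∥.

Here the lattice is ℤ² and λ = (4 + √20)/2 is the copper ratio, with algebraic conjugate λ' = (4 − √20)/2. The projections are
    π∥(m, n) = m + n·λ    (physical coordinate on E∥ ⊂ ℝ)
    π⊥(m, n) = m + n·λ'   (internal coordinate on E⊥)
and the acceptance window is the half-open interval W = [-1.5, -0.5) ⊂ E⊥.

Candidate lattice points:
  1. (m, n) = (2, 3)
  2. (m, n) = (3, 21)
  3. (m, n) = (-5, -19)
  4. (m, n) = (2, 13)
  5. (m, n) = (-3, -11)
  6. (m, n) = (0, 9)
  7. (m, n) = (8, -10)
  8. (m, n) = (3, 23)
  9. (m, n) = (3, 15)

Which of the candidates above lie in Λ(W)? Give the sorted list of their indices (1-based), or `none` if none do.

3, 4, 9

Compute λ' = (4−√20)/2 = -0.236068, so π⊥(m,n) = m -0.236068·n.
#1 (2,3): internal coord 2 + (3)·λ' = +1.291796; +1.291796 ∉ [-1.5, -0.5) → out
#2 (3,21): internal coord 3 + (21)·λ' = -1.957428; -1.957428 ∉ [-1.5, -0.5) → out
#3 (-5,-19): internal coord -5 + (-19)·λ' = -0.514708; -0.514708 ∈ [-1.5, -0.5) → IN Λ
#4 (2,13): internal coord 2 + (13)·λ' = -1.068884; -1.068884 ∈ [-1.5, -0.5) → IN Λ
#5 (-3,-11): internal coord -3 + (-11)·λ' = -0.403252; -0.403252 ∉ [-1.5, -0.5) → out
#6 (0,9): internal coord 0 + (9)·λ' = -2.124612; -2.124612 ∉ [-1.5, -0.5) → out
#7 (8,-10): internal coord 8 + (-10)·λ' = +10.360680; +10.360680 ∉ [-1.5, -0.5) → out
#8 (3,23): internal coord 3 + (23)·λ' = -2.429563; -2.429563 ∉ [-1.5, -0.5) → out
#9 (3,15): internal coord 3 + (15)·λ' = -0.541020; -0.541020 ∈ [-1.5, -0.5) → IN Λ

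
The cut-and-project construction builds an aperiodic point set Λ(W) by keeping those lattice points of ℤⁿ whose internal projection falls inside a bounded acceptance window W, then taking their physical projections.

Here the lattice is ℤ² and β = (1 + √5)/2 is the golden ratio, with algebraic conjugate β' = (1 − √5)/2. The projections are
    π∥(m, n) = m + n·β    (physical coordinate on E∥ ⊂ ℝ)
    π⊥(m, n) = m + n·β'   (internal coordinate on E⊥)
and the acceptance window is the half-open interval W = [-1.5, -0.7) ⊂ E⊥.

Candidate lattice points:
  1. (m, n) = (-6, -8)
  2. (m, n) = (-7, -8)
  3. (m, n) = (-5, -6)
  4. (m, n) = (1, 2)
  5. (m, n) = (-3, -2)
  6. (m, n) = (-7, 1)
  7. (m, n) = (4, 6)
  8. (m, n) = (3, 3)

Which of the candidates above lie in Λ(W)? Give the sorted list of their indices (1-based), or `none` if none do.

Numerically β ≈ 1.618034 and β' = −1/β ≈ -0.618034.
[1] lift (-6,-8): star map gives -1.055728; window check -1.5 ≤ -1.055728 < -0.7 is true → IN Λ
[2] lift (-7,-8): star map gives -2.055728; window check -1.5 ≤ -2.055728 < -0.7 is false → out
[3] lift (-5,-6): star map gives -1.291796; window check -1.5 ≤ -1.291796 < -0.7 is true → IN Λ
[4] lift (1,2): star map gives -0.236068; window check -1.5 ≤ -0.236068 < -0.7 is false → out
[5] lift (-3,-2): star map gives -1.763932; window check -1.5 ≤ -1.763932 < -0.7 is false → out
[6] lift (-7,1): star map gives -7.618034; window check -1.5 ≤ -7.618034 < -0.7 is false → out
[7] lift (4,6): star map gives 0.291796; window check -1.5 ≤ 0.291796 < -0.7 is false → out
[8] lift (3,3): star map gives 1.145898; window check -1.5 ≤ 1.145898 < -0.7 is false → out

1, 3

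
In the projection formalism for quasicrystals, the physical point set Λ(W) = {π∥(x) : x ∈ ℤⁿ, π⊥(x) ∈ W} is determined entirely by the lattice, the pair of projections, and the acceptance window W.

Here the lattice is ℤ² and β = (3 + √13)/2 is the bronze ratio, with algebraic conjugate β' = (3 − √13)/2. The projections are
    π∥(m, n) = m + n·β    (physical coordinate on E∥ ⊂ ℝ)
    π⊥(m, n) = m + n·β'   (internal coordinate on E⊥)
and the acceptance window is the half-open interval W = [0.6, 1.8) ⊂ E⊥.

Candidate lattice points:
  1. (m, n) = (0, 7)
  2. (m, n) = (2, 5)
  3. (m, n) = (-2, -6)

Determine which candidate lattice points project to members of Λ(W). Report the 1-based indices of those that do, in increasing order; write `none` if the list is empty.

Numerically β ≈ 3.3028 and β' = −1/β ≈ -0.3028.
candidate 1: (m,n)=(0,7) → π∥ = 0+7·β ≈ 23.1194, π⊥ = 0+7·β' ≈ -2.1194 ∉ [0.6, 1.8) ⇒ out
candidate 2: (m,n)=(2,5) → π∥ = 2+5·β ≈ 18.5139, π⊥ = 2+5·β' ≈ 0.4861 ∉ [0.6, 1.8) ⇒ out
candidate 3: (m,n)=(-2,-6) → π∥ = -2-6·β ≈ -21.8167, π⊥ = -2-6·β' ≈ -0.1833 ∉ [0.6, 1.8) ⇒ out

none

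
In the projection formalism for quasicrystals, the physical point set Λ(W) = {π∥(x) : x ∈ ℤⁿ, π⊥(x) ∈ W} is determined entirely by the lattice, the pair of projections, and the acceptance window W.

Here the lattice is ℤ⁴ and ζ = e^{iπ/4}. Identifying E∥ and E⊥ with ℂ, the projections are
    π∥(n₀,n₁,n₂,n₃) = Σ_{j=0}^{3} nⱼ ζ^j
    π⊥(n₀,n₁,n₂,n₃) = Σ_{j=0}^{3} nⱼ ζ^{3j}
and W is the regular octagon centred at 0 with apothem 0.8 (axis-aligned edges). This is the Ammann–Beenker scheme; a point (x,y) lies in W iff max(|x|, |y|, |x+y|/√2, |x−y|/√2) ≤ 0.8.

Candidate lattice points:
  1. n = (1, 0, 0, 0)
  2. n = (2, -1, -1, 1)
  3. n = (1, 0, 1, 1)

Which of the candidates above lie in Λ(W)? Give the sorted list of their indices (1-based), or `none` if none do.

π⊥(n) = n₀ + n₁ζ³ + n₂ζ⁶ + n₃ζ⁹ where ζ = e^{iπ/4}.
candidate 1: n = (1, 0, 0, 0) → π⊥ ≈ (+1.00000, +0.00000); max(|x|,|y|,|x±y|/√2) = 1.00000 > 0.8 ⇒ ∉ W
candidate 2: n = (2, -1, -1, 1) → π⊥ ≈ (+3.41421, +1.00000); max(|x|,|y|,|x±y|/√2) = 3.41421 > 0.8 ⇒ ∉ W
candidate 3: n = (1, 0, 1, 1) → π⊥ ≈ (+1.70711, -0.29289); max(|x|,|y|,|x±y|/√2) = 1.70711 > 0.8 ⇒ ∉ W

none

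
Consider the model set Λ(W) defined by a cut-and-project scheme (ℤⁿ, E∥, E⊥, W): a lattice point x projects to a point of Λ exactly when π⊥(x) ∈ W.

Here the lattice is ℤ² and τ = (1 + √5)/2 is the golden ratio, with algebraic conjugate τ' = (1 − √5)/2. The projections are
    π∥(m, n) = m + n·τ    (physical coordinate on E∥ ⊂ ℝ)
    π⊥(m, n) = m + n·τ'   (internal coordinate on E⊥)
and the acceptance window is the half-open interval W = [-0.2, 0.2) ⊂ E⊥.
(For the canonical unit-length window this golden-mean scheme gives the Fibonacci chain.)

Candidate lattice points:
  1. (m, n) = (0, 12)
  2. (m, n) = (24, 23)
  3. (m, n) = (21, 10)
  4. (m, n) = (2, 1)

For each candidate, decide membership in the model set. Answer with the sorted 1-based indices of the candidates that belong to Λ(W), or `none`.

τ' = (1−√5)/2 ≈ -0.61803.
candidate 1: (m,n)=(0,12) → π∥ = 0+12·τ ≈ 19.41641, π⊥ = 0+12·τ' ≈ -7.41641 ∉ [-0.2, 0.2) ⇒ out
candidate 2: (m,n)=(24,23) → π∥ = 24+23·τ ≈ 61.21478, π⊥ = 24+23·τ' ≈ 9.78522 ∉ [-0.2, 0.2) ⇒ out
candidate 3: (m,n)=(21,10) → π∥ = 21+10·τ ≈ 37.18034, π⊥ = 21+10·τ' ≈ 14.81966 ∉ [-0.2, 0.2) ⇒ out
candidate 4: (m,n)=(2,1) → π∥ = 2+1·τ ≈ 3.61803, π⊥ = 2+1·τ' ≈ 1.38197 ∉ [-0.2, 0.2) ⇒ out

none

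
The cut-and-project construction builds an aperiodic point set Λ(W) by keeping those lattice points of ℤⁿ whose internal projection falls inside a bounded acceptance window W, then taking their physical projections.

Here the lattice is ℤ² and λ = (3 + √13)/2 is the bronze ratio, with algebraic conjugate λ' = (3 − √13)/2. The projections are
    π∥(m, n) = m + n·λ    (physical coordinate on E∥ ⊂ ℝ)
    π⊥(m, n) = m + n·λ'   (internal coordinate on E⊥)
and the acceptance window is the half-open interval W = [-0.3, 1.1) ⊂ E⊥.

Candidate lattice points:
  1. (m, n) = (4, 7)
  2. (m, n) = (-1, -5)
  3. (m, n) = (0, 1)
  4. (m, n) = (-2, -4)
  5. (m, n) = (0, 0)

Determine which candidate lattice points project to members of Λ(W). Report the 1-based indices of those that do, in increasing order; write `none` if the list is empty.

2, 5

Compute λ' = (3−√13)/2 = -0.30278, so π⊥(m,n) = m -0.30278·n.
#1 (4,7): internal coord 4 + (7)·λ' = +1.88057; +1.88057 ∉ [-0.3, 1.1) → out
#2 (-1,-5): internal coord -1 + (-5)·λ' = +0.51388; +0.51388 ∈ [-0.3, 1.1) → IN Λ
#3 (0,1): internal coord 0 + (1)·λ' = -0.30278; -0.30278 ∉ [-0.3, 1.1) → out
#4 (-2,-4): internal coord -2 + (-4)·λ' = -0.78890; -0.78890 ∉ [-0.3, 1.1) → out
#5 (0,0): internal coord 0 + (0)·λ' = +0.00000; +0.00000 ∈ [-0.3, 1.1) → IN Λ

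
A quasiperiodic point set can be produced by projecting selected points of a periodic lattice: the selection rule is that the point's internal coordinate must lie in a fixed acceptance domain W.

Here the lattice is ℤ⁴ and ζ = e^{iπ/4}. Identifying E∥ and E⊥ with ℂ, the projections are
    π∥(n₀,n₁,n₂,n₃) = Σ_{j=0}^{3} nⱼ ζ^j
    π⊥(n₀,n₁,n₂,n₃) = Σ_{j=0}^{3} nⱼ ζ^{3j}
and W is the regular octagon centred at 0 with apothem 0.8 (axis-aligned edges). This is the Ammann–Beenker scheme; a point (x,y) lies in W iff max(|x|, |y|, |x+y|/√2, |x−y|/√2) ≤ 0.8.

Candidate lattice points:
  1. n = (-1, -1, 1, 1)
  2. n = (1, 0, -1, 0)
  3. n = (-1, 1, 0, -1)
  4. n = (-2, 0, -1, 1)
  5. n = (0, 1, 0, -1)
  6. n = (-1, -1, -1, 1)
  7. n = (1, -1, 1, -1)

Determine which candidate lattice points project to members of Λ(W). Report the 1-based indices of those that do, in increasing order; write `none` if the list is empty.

none

With ζ = e^{iπ/4} the internal vectors are ζ^0,ζ^3,ζ^6,ζ^9.
#1 (-1, -1, 1, 1): internal (0.4142, -1.0000); octagon support 1.0000 vs apothem 0.8 → ∉ W
#2 (1, 0, -1, 0): internal (1.0000, 1.0000); octagon support 1.4142 vs apothem 0.8 → ∉ W
#3 (-1, 1, 0, -1): internal (-2.4142, 0.0000); octagon support 2.4142 vs apothem 0.8 → ∉ W
#4 (-2, 0, -1, 1): internal (-1.2929, 1.7071); octagon support 2.1213 vs apothem 0.8 → ∉ W
#5 (0, 1, 0, -1): internal (-1.4142, 0.0000); octagon support 1.4142 vs apothem 0.8 → ∉ W
#6 (-1, -1, -1, 1): internal (0.4142, 1.0000); octagon support 1.0000 vs apothem 0.8 → ∉ W
#7 (1, -1, 1, -1): internal (1.0000, -2.4142); octagon support 2.4142 vs apothem 0.8 → ∉ W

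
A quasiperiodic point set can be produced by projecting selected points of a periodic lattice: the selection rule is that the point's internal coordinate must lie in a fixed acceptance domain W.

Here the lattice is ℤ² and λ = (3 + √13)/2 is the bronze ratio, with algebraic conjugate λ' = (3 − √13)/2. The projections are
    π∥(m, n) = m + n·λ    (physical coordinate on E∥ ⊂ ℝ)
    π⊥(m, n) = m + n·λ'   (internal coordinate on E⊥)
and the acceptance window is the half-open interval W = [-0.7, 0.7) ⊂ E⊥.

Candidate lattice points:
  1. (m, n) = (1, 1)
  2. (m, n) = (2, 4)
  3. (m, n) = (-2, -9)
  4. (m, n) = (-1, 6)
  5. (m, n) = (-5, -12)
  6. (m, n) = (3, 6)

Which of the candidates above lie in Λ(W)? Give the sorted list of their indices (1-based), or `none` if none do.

1

λ' = (3−√13)/2 ≈ -0.3028.
[1] lift (1,1): star map gives 0.6972; window check -0.7 ≤ 0.6972 < 0.7 is true → IN Λ
[2] lift (2,4): star map gives 0.7889; window check -0.7 ≤ 0.7889 < 0.7 is false → out
[3] lift (-2,-9): star map gives 0.7250; window check -0.7 ≤ 0.7250 < 0.7 is false → out
[4] lift (-1,6): star map gives -2.8167; window check -0.7 ≤ -2.8167 < 0.7 is false → out
[5] lift (-5,-12): star map gives -1.3667; window check -0.7 ≤ -1.3667 < 0.7 is false → out
[6] lift (3,6): star map gives 1.1833; window check -0.7 ≤ 1.1833 < 0.7 is false → out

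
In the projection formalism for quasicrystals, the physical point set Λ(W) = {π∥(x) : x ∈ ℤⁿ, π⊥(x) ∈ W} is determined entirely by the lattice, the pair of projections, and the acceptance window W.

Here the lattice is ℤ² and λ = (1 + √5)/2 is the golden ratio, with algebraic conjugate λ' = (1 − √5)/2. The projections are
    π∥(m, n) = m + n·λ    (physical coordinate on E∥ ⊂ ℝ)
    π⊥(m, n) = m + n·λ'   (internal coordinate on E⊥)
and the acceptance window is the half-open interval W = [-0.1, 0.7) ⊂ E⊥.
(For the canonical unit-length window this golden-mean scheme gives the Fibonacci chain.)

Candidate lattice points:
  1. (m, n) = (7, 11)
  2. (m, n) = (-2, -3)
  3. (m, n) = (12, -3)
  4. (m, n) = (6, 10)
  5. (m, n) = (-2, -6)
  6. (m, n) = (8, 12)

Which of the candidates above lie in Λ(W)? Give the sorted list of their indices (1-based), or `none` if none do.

λ' = (1−√5)/2 ≈ -0.61803.
[1] lift (7,11): star map gives 0.20163; window check -0.1 ≤ 0.20163 < 0.7 is true → IN Λ
[2] lift (-2,-3): star map gives -0.14590; window check -0.1 ≤ -0.14590 < 0.7 is false → out
[3] lift (12,-3): star map gives 13.85410; window check -0.1 ≤ 13.85410 < 0.7 is false → out
[4] lift (6,10): star map gives -0.18034; window check -0.1 ≤ -0.18034 < 0.7 is false → out
[5] lift (-2,-6): star map gives 1.70820; window check -0.1 ≤ 1.70820 < 0.7 is false → out
[6] lift (8,12): star map gives 0.58359; window check -0.1 ≤ 0.58359 < 0.7 is true → IN Λ

1, 6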